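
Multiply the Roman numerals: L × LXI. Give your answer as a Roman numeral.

L = 50
LXI = 61
50 × 61 = 3050

MMML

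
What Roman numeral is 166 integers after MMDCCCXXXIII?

MMDCCCXXXIII = 2833
2833 + 166 = 2999

MMCMXCIX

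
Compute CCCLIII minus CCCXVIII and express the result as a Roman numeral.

CCCLIII = 353
CCCXVIII = 318
353 - 318 = 35

XXXV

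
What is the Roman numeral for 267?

Convert 267 to Roman numerals:
  267 contains 2×100 (CC)
  67 contains 1×50 (L)
  17 contains 1×10 (X)
  7 contains 1×5 (V)
  2 contains 2×1 (II)

CCLXVII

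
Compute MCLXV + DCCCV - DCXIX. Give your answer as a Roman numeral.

MCLXV = 1165, DCCCV = 805, DCXIX = 619
1165 + 805 = 1970
1970 - 619 = 1351

MCCCLI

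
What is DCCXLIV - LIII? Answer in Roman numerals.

DCCXLIV = 744
LIII = 53
744 - 53 = 691

DCXCI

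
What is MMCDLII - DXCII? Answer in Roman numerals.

MMCDLII = 2452
DXCII = 592
2452 - 592 = 1860

MDCCCLX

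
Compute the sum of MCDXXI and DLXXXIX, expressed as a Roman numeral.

MCDXXI = 1421
DLXXXIX = 589
1421 + 589 = 2010

MMX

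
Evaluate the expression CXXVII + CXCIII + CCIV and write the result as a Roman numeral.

CXXVII = 127, CXCIII = 193, CCIV = 204
127 + 193 = 320
320 + 204 = 524

DXXIV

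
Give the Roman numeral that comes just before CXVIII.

CXVIII = 118, so the previous integer is 118 - 1 = 117

CXVII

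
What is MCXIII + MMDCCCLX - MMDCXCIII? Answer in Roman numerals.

MCXIII = 1113, MMDCCCLX = 2860, MMDCXCIII = 2693
1113 + 2860 = 3973
3973 - 2693 = 1280

MCCLXXX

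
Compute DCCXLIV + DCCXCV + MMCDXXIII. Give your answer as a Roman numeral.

DCCXLIV = 744, DCCXCV = 795, MMCDXXIII = 2423
744 + 795 = 1539
1539 + 2423 = 3962

MMMCMLXII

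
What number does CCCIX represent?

CCCIX: C=100, C=100, C=100, IX=9
100 + 100 + 100 + 9 = 309

309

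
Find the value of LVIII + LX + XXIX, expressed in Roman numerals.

LVIII = 58, LX = 60, XXIX = 29
58 + 60 = 118
118 + 29 = 147

CXLVII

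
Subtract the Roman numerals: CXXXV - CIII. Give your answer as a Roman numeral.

CXXXV = 135
CIII = 103
135 - 103 = 32

XXXII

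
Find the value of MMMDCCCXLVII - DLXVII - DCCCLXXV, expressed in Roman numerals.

MMMDCCCXLVII = 3847, DLXVII = 567, DCCCLXXV = 875
3847 - 567 = 3280
3280 - 875 = 2405

MMCDV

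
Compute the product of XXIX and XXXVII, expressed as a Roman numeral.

XXIX = 29
XXXVII = 37
29 × 37 = 1073

MLXXIII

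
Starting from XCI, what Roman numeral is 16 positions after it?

XCI = 91
91 + 16 = 107

CVII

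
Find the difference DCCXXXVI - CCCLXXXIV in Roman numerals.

DCCXXXVI = 736
CCCLXXXIV = 384
736 - 384 = 352

CCCLII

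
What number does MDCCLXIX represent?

MDCCLXIX: M=1000, D=500, C=100, C=100, L=50, X=10, IX=9
1000 + 500 + 100 + 100 + 50 + 10 + 9 = 1769

1769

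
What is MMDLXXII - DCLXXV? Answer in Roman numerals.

MMDLXXII = 2572
DCLXXV = 675
2572 - 675 = 1897

MDCCCXCVII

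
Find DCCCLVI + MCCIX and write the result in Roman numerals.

DCCCLVI = 856
MCCIX = 1209
856 + 1209 = 2065

MMLXV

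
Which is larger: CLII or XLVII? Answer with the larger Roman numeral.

CLII = 152
XLVII = 47
152 is larger

CLII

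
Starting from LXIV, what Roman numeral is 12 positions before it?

LXIV = 64
64 - 12 = 52

LII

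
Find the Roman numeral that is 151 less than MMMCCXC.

MMMCCXC = 3290
3290 - 151 = 3139

MMMCXXXIX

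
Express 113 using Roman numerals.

Convert 113 to Roman numerals:
  113 contains 1×100 (C)
  13 contains 1×10 (X)
  3 contains 3×1 (III)

CXIII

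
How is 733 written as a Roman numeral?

Convert 733 to Roman numerals:
  733 contains 1×500 (D)
  233 contains 2×100 (CC)
  33 contains 3×10 (XXX)
  3 contains 3×1 (III)

DCCXXXIII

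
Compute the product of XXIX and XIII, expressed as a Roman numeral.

XXIX = 29
XIII = 13
29 × 13 = 377

CCCLXXVII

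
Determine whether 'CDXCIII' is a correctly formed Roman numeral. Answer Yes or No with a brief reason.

'CDXCIII': Check the rules: uses only the symbols I, V, X, L, C, D, M; no symbol is repeated more than three times in a row; V, L and D each appear at most once; the only places a smaller symbol precedes a larger one are the allowed subtractive pairs CD, XC, the symbol right after such a pair (if any) is smaller than the pair's first symbol, and otherwise the values never increase from left to right. Value: CD (400) + XC (90) + I (1) + I (1) + I (1) = 493. So it is a valid standard Roman numeral.

Yes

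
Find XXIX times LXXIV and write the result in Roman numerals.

XXIX = 29
LXXIV = 74
29 × 74 = 2146

MMCXLVI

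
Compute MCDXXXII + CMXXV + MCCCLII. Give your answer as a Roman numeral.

MCDXXXII = 1432, CMXXV = 925, MCCCLII = 1352
1432 + 925 = 2357
2357 + 1352 = 3709

MMMDCCIX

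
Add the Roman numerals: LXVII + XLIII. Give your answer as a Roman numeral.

LXVII = 67
XLIII = 43
67 + 43 = 110

CX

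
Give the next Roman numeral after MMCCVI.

MMCCVI = 2206, so the next integer is 2206 + 1 = 2207

MMCCVII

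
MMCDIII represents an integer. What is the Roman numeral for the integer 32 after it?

MMCDIII = 2403
2403 + 32 = 2435

MMCDXXXV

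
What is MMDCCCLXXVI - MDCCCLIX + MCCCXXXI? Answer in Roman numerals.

MMDCCCLXXVI = 2876, MDCCCLIX = 1859, MCCCXXXI = 1331
2876 - 1859 = 1017
1017 + 1331 = 2348

MMCCCXLVIII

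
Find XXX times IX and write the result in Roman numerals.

XXX = 30
IX = 9
30 × 9 = 270

CCLXX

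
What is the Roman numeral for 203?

Convert 203 to Roman numerals:
  203 contains 2×100 (CC)
  3 contains 3×1 (III)

CCIII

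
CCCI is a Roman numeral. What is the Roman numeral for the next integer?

CCCI = 301, so the next integer is 301 + 1 = 302

CCCII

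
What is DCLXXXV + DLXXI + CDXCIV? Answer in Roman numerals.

DCLXXXV = 685, DLXXI = 571, CDXCIV = 494
685 + 571 = 1256
1256 + 494 = 1750

MDCCL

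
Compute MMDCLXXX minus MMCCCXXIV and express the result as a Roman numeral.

MMDCLXXX = 2680
MMCCCXXIV = 2324
2680 - 2324 = 356

CCCLVI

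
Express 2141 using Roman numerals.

Convert 2141 to Roman numerals:
  2141 contains 2×1000 (MM)
  141 contains 1×100 (C)
  41 contains 1×40 (XL)
  1 contains 1×1 (I)

MMCXLI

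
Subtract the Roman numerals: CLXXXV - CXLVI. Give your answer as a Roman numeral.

CLXXXV = 185
CXLVI = 146
185 - 146 = 39

XXXIX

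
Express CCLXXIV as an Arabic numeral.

CCLXXIV: C=100, C=100, L=50, X=10, X=10, IV=4
100 + 100 + 50 + 10 + 10 + 4 = 274

274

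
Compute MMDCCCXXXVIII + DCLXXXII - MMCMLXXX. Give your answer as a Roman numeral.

MMDCCCXXXVIII = 2838, DCLXXXII = 682, MMCMLXXX = 2980
2838 + 682 = 3520
3520 - 2980 = 540

DXL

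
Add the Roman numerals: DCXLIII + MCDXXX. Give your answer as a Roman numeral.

DCXLIII = 643
MCDXXX = 1430
643 + 1430 = 2073

MMLXXIII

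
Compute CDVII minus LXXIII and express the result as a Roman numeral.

CDVII = 407
LXXIII = 73
407 - 73 = 334

CCCXXXIV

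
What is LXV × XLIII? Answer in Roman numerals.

LXV = 65
XLIII = 43
65 × 43 = 2795

MMDCCXCV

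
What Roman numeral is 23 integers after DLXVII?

DLXVII = 567
567 + 23 = 590

DXC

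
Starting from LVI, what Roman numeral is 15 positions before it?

LVI = 56
56 - 15 = 41

XLI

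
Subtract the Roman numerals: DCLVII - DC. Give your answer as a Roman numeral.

DCLVII = 657
DC = 600
657 - 600 = 57

LVII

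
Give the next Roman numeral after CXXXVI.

CXXXVI = 136; next is 137

CXXXVII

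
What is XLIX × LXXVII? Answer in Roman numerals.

XLIX = 49
LXXVII = 77
49 × 77 = 3773

MMMDCCLXXIII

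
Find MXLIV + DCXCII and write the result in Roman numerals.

MXLIV = 1044
DCXCII = 692
1044 + 692 = 1736

MDCCXXXVI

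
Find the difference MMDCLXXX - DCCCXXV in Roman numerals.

MMDCLXXX = 2680
DCCCXXV = 825
2680 - 825 = 1855

MDCCCLV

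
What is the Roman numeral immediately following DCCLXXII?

DCCLXXII = 772; next is 773

DCCLXXIII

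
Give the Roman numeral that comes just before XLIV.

XLIV = 44; previous is 43

XLIII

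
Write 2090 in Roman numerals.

Convert 2090 to Roman numerals:
  2090 contains 2×1000 (MM)
  90 contains 1×90 (XC)

MMXC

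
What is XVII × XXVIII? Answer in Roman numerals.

XVII = 17
XXVIII = 28
17 × 28 = 476

CDLXXVI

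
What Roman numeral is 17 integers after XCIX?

XCIX = 99
99 + 17 = 116

CXVI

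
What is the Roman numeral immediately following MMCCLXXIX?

MMCCLXXIX = 2279, so the next integer is 2279 + 1 = 2280

MMCCLXXX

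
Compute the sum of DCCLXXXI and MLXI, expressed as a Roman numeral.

DCCLXXXI = 781
MLXI = 1061
781 + 1061 = 1842

MDCCCXLII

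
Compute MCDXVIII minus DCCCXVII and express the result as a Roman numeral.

MCDXVIII = 1418
DCCCXVII = 817
1418 - 817 = 601

DCI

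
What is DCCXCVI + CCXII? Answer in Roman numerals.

DCCXCVI = 796
CCXII = 212
796 + 212 = 1008

MVIII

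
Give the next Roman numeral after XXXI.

XXXI = 31; next is 32

XXXII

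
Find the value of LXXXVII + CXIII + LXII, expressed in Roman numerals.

LXXXVII = 87, CXIII = 113, LXII = 62
87 + 113 = 200
200 + 62 = 262

CCLXII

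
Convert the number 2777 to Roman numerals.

Convert 2777 to Roman numerals:
  2777 contains 2×1000 (MM)
  777 contains 1×500 (D)
  277 contains 2×100 (CC)
  77 contains 1×50 (L)
  27 contains 2×10 (XX)
  7 contains 1×5 (V)
  2 contains 2×1 (II)

MMDCCLXXVII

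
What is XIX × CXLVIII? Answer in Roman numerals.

XIX = 19
CXLVIII = 148
19 × 148 = 2812

MMDCCCXII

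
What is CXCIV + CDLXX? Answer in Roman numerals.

CXCIV = 194
CDLXX = 470
194 + 470 = 664

DCLXIV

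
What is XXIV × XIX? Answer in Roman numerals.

XXIV = 24
XIX = 19
24 × 19 = 456

CDLVI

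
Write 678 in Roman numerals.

Convert 678 to Roman numerals:
  678 contains 1×500 (D)
  178 contains 1×100 (C)
  78 contains 1×50 (L)
  28 contains 2×10 (XX)
  8 contains 1×5 (V)
  3 contains 3×1 (III)

DCLXXVIII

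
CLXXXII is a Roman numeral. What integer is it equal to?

CLXXXII: C=100, L=50, X=10, X=10, X=10, I=1, I=1
100 + 50 + 10 + 10 + 10 + 1 + 1 = 182

182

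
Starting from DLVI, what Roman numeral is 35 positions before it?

DLVI = 556
556 - 35 = 521

DXXI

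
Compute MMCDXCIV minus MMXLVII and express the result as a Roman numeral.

MMCDXCIV = 2494
MMXLVII = 2047
2494 - 2047 = 447

CDXLVII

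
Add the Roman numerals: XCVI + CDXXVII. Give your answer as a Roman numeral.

XCVI = 96
CDXXVII = 427
96 + 427 = 523

DXXIII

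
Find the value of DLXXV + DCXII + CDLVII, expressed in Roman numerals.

DLXXV = 575, DCXII = 612, CDLVII = 457
575 + 612 = 1187
1187 + 457 = 1644

MDCXLIV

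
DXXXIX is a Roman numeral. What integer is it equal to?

DXXXIX: D=500, X=10, X=10, X=10, IX=9
500 + 10 + 10 + 10 + 9 = 539

539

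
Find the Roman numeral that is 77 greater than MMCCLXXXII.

MMCCLXXXII = 2282
2282 + 77 = 2359

MMCCCLIX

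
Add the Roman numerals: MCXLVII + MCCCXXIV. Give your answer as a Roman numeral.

MCXLVII = 1147
MCCCXXIV = 1324
1147 + 1324 = 2471

MMCDLXXI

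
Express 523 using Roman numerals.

Convert 523 to Roman numerals:
  523 contains 1×500 (D)
  23 contains 2×10 (XX)
  3 contains 3×1 (III)

DXXIII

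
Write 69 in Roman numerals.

Convert 69 to Roman numerals:
  69 contains 1×50 (L)
  19 contains 1×10 (X)
  9 contains 1×9 (IX)

LXIX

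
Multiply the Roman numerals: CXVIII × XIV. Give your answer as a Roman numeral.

CXVIII = 118
XIV = 14
118 × 14 = 1652

MDCLII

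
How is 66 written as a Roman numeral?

Convert 66 to Roman numerals:
  66 contains 1×50 (L)
  16 contains 1×10 (X)
  6 contains 1×5 (V)
  1 contains 1×1 (I)

LXVI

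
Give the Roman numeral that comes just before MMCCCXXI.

MMCCCXXI = 2321; previous is 2320

MMCCCXX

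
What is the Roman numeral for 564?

Convert 564 to Roman numerals:
  564 contains 1×500 (D)
  64 contains 1×50 (L)
  14 contains 1×10 (X)
  4 contains 1×4 (IV)

DLXIV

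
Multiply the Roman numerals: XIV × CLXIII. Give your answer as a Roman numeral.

XIV = 14
CLXIII = 163
14 × 163 = 2282

MMCCLXXXII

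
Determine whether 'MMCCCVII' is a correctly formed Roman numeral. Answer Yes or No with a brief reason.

'MMCCCVII': Check the rules: uses only the symbols I, V, X, L, C, D, M; no symbol is repeated more than three times in a row; V, L and D each appear at most once; no smaller symbol precedes a larger one (values never increase from left to right). Value: M (1000) + M (1000) + C (100) + C (100) + C (100) + V (5) + I (1) + I (1) = 2307. So it is a valid standard Roman numeral.

Yes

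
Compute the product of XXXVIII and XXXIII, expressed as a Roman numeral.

XXXVIII = 38
XXXIII = 33
38 × 33 = 1254

MCCLIV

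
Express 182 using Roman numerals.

Convert 182 to Roman numerals:
  182 contains 1×100 (C)
  82 contains 1×50 (L)
  32 contains 3×10 (XXX)
  2 contains 2×1 (II)

CLXXXII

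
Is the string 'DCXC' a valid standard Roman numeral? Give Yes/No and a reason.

'DCXC': Check the rules: uses only the symbols I, V, X, L, C, D, M; no symbol is repeated more than three times in a row; V, L and D each appear at most once; the only place a smaller symbol precedes a larger one is the allowed subtractive pair XC, the symbol right after such a pair (if any) is smaller than the pair's first symbol, and otherwise the values never increase from left to right. Value: D (500) + C (100) + XC (90) = 690. So it is a valid standard Roman numeral.

Yes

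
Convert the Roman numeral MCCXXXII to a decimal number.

MCCXXXII: M=1000, C=100, C=100, X=10, X=10, X=10, I=1, I=1
1000 + 100 + 100 + 10 + 10 + 10 + 1 + 1 = 1232

1232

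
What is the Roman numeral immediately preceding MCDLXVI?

MCDLXVI = 1466, so the previous integer is 1466 - 1 = 1465

MCDLXV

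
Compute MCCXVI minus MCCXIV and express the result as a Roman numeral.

MCCXVI = 1216
MCCXIV = 1214
1216 - 1214 = 2

II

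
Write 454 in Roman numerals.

Convert 454 to Roman numerals:
  454 contains 1×400 (CD)
  54 contains 1×50 (L)
  4 contains 1×4 (IV)

CDLIV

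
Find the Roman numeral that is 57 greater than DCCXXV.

DCCXXV = 725
725 + 57 = 782

DCCLXXXII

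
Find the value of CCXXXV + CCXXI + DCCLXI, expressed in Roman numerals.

CCXXXV = 235, CCXXI = 221, DCCLXI = 761
235 + 221 = 456
456 + 761 = 1217

MCCXVII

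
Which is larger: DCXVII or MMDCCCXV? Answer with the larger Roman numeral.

DCXVII = 617
MMDCCCXV = 2815
2815 is larger

MMDCCCXV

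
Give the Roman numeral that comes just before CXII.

CXII = 112, so the previous integer is 112 - 1 = 111

CXI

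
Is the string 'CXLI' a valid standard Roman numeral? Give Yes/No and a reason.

'CXLI': Check the rules: uses only the symbols I, V, X, L, C, D, M; no symbol is repeated more than three times in a row; V, L and D each appear at most once; the only place a smaller symbol precedes a larger one is the allowed subtractive pair XL, the symbol right after such a pair (if any) is smaller than the pair's first symbol, and otherwise the values never increase from left to right. Value: C (100) + XL (40) + I (1) = 141. So it is a valid standard Roman numeral.

Yes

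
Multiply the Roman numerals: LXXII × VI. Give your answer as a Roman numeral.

LXXII = 72
VI = 6
72 × 6 = 432

CDXXXII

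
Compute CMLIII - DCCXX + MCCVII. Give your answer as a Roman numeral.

CMLIII = 953, DCCXX = 720, MCCVII = 1207
953 - 720 = 233
233 + 1207 = 1440

MCDXL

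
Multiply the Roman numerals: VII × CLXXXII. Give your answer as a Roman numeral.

VII = 7
CLXXXII = 182
7 × 182 = 1274

MCCLXXIV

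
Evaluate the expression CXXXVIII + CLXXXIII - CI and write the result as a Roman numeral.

CXXXVIII = 138, CLXXXIII = 183, CI = 101
138 + 183 = 321
321 - 101 = 220

CCXX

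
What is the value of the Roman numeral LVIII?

LVIII: L=50, V=5, I=1, I=1, I=1
50 + 5 + 1 + 1 + 1 = 58

58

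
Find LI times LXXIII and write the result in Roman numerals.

LI = 51
LXXIII = 73
51 × 73 = 3723

MMMDCCXXIII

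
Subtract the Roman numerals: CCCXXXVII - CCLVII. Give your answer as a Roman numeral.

CCCXXXVII = 337
CCLVII = 257
337 - 257 = 80

LXXX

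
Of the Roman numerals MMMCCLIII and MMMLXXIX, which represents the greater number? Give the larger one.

MMMCCLIII = 3253
MMMLXXIX = 3079
3253 is larger

MMMCCLIII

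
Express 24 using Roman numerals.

Convert 24 to Roman numerals:
  24 contains 2×10 (XX)
  4 contains 1×4 (IV)

XXIV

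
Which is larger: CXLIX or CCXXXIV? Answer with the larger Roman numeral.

CXLIX = 149
CCXXXIV = 234
234 is larger

CCXXXIV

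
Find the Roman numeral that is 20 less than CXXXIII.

CXXXIII = 133
133 - 20 = 113

CXIII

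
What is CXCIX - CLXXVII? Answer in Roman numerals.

CXCIX = 199
CLXXVII = 177
199 - 177 = 22

XXII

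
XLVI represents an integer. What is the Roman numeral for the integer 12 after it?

XLVI = 46
46 + 12 = 58

LVIII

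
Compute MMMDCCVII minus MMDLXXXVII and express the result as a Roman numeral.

MMMDCCVII = 3707
MMDLXXXVII = 2587
3707 - 2587 = 1120

MCXX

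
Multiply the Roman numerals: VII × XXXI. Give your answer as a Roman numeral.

VII = 7
XXXI = 31
7 × 31 = 217

CCXVII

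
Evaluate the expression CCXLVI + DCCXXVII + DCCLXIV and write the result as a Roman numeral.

CCXLVI = 246, DCCXXVII = 727, DCCLXIV = 764
246 + 727 = 973
973 + 764 = 1737

MDCCXXXVII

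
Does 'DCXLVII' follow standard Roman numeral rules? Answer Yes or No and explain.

'DCXLVII': Check the rules: uses only the symbols I, V, X, L, C, D, M; no symbol is repeated more than three times in a row; V, L and D each appear at most once; the only place a smaller symbol precedes a larger one is the allowed subtractive pair XL, the symbol right after such a pair (if any) is smaller than the pair's first symbol, and otherwise the values never increase from left to right. Value: D (500) + C (100) + XL (40) + V (5) + I (1) + I (1) = 647. So it is a valid standard Roman numeral.

Yes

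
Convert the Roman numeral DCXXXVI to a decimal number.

DCXXXVI: D=500, C=100, X=10, X=10, X=10, V=5, I=1
500 + 100 + 10 + 10 + 10 + 5 + 1 = 636

636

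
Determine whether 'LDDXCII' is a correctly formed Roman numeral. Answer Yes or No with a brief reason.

'LDDXCII': D should not appear more than once

No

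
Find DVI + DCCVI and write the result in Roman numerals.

DVI = 506
DCCVI = 706
506 + 706 = 1212

MCCXII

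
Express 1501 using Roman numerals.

Convert 1501 to Roman numerals:
  1501 contains 1×1000 (M)
  501 contains 1×500 (D)
  1 contains 1×1 (I)

MDI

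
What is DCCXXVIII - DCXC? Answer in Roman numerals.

DCCXXVIII = 728
DCXC = 690
728 - 690 = 38

XXXVIII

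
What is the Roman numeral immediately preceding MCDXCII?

MCDXCII = 1492; previous is 1491

MCDXCI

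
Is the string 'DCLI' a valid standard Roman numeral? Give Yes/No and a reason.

'DCLI': Check the rules: uses only the symbols I, V, X, L, C, D, M; no symbol is repeated more than three times in a row; V, L and D each appear at most once; no smaller symbol precedes a larger one (values never increase from left to right). Value: D (500) + C (100) + L (50) + I (1) = 651. So it is a valid standard Roman numeral.

Yes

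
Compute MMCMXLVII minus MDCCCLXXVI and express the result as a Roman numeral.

MMCMXLVII = 2947
MDCCCLXXVI = 1876
2947 - 1876 = 1071

MLXXI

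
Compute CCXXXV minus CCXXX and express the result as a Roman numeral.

CCXXXV = 235
CCXXX = 230
235 - 230 = 5

V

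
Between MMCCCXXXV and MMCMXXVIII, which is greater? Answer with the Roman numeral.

MMCCCXXXV = 2335
MMCMXXVIII = 2928
2928 is larger

MMCMXXVIII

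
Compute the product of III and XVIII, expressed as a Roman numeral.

III = 3
XVIII = 18
3 × 18 = 54

LIV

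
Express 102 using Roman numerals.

Convert 102 to Roman numerals:
  102 contains 1×100 (C)
  2 contains 2×1 (II)

CII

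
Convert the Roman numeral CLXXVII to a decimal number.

CLXXVII: C=100, L=50, X=10, X=10, V=5, I=1, I=1
100 + 50 + 10 + 10 + 5 + 1 + 1 = 177

177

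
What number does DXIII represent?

DXIII: D=500, X=10, I=1, I=1, I=1
500 + 10 + 1 + 1 + 1 = 513

513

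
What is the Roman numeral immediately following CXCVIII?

CXCVIII = 198, so the next integer is 198 + 1 = 199

CXCIX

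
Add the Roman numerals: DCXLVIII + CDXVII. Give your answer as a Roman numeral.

DCXLVIII = 648
CDXVII = 417
648 + 417 = 1065

MLXV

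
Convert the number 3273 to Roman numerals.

Convert 3273 to Roman numerals:
  3273 contains 3×1000 (MMM)
  273 contains 2×100 (CC)
  73 contains 1×50 (L)
  23 contains 2×10 (XX)
  3 contains 3×1 (III)

MMMCCLXXIII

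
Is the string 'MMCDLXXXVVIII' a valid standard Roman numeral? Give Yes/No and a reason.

'MMCDLXXXVVIII': V should not appear more than once

No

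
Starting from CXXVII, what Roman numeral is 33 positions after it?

CXXVII = 127
127 + 33 = 160

CLX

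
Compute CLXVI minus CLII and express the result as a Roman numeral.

CLXVI = 166
CLII = 152
166 - 152 = 14

XIV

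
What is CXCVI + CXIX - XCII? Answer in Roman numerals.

CXCVI = 196, CXIX = 119, XCII = 92
196 + 119 = 315
315 - 92 = 223

CCXXIII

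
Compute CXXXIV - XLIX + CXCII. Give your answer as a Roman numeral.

CXXXIV = 134, XLIX = 49, CXCII = 192
134 - 49 = 85
85 + 192 = 277

CCLXXVII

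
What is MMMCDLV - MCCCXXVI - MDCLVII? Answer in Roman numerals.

MMMCDLV = 3455, MCCCXXVI = 1326, MDCLVII = 1657
3455 - 1326 = 2129
2129 - 1657 = 472

CDLXXII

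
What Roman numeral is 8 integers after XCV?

XCV = 95
95 + 8 = 103

CIII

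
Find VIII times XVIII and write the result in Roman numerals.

VIII = 8
XVIII = 18
8 × 18 = 144

CXLIV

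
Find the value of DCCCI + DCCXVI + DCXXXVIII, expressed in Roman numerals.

DCCCI = 801, DCCXVI = 716, DCXXXVIII = 638
801 + 716 = 1517
1517 + 638 = 2155

MMCLV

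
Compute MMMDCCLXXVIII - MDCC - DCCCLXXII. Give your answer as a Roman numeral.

MMMDCCLXXVIII = 3778, MDCC = 1700, DCCCLXXII = 872
3778 - 1700 = 2078
2078 - 872 = 1206

MCCVI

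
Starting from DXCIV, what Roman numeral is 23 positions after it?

DXCIV = 594
594 + 23 = 617

DCXVII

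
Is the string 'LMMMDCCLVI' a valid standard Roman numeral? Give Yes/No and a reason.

'LMMMDCCLVI': L should not appear more than once

No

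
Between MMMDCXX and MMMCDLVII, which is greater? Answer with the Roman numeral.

MMMDCXX = 3620
MMMCDLVII = 3457
3620 is larger

MMMDCXX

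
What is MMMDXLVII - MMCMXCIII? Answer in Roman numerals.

MMMDXLVII = 3547
MMCMXCIII = 2993
3547 - 2993 = 554

DLIV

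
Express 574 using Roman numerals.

Convert 574 to Roman numerals:
  574 contains 1×500 (D)
  74 contains 1×50 (L)
  24 contains 2×10 (XX)
  4 contains 1×4 (IV)

DLXXIV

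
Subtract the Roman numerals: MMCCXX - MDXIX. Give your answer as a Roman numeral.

MMCCXX = 2220
MDXIX = 1519
2220 - 1519 = 701

DCCI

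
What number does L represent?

L: L=50

50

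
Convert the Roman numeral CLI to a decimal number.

CLI: C=100, L=50, I=1
100 + 50 + 1 = 151

151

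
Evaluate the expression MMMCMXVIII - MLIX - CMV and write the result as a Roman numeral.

MMMCMXVIII = 3918, MLIX = 1059, CMV = 905
3918 - 1059 = 2859
2859 - 905 = 1954

MCMLIV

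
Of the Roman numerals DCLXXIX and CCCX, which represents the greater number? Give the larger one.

DCLXXIX = 679
CCCX = 310
679 is larger

DCLXXIX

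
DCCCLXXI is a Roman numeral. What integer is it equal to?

DCCCLXXI: D=500, C=100, C=100, C=100, L=50, X=10, X=10, I=1
500 + 100 + 100 + 100 + 50 + 10 + 10 + 1 = 871

871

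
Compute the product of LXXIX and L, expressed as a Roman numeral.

LXXIX = 79
L = 50
79 × 50 = 3950

MMMCML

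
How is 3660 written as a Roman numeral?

Convert 3660 to Roman numerals:
  3660 contains 3×1000 (MMM)
  660 contains 1×500 (D)
  160 contains 1×100 (C)
  60 contains 1×50 (L)
  10 contains 1×10 (X)

MMMDCLX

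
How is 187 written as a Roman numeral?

Convert 187 to Roman numerals:
  187 contains 1×100 (C)
  87 contains 1×50 (L)
  37 contains 3×10 (XXX)
  7 contains 1×5 (V)
  2 contains 2×1 (II)

CLXXXVII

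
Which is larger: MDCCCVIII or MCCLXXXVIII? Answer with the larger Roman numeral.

MDCCCVIII = 1808
MCCLXXXVIII = 1288
1808 is larger

MDCCCVIII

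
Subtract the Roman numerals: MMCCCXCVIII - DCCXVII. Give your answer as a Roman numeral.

MMCCCXCVIII = 2398
DCCXVII = 717
2398 - 717 = 1681

MDCLXXXI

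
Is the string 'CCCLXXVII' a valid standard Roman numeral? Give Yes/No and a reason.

'CCCLXXVII': Check the rules: uses only the symbols I, V, X, L, C, D, M; no symbol is repeated more than three times in a row; V, L and D each appear at most once; no smaller symbol precedes a larger one (values never increase from left to right). Value: C (100) + C (100) + C (100) + L (50) + X (10) + X (10) + V (5) + I (1) + I (1) = 377. So it is a valid standard Roman numeral.

Yes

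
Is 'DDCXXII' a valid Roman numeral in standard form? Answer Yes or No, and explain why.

'DDCXXII': D should not appear more than once

No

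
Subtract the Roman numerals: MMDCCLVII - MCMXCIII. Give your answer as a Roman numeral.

MMDCCLVII = 2757
MCMXCIII = 1993
2757 - 1993 = 764

DCCLXIV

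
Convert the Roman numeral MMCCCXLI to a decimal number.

MMCCCXLI: M=1000, M=1000, C=100, C=100, C=100, XL=40, I=1
1000 + 1000 + 100 + 100 + 100 + 40 + 1 = 2341

2341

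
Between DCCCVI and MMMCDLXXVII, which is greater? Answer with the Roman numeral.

DCCCVI = 806
MMMCDLXXVII = 3477
3477 is larger

MMMCDLXXVII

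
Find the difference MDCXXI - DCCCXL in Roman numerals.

MDCXXI = 1621
DCCCXL = 840
1621 - 840 = 781

DCCLXXXI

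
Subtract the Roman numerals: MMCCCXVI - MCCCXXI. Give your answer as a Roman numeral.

MMCCCXVI = 2316
MCCCXXI = 1321
2316 - 1321 = 995

CMXCV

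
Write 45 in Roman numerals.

Convert 45 to Roman numerals:
  45 contains 1×40 (XL)
  5 contains 1×5 (V)

XLV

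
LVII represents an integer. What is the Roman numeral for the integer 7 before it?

LVII = 57
57 - 7 = 50

L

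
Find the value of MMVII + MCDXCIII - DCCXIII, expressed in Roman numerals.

MMVII = 2007, MCDXCIII = 1493, DCCXIII = 713
2007 + 1493 = 3500
3500 - 713 = 2787

MMDCCLXXXVII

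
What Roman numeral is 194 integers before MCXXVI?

MCXXVI = 1126
1126 - 194 = 932

CMXXXII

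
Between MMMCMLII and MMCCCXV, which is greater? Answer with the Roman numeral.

MMMCMLII = 3952
MMCCCXV = 2315
3952 is larger

MMMCMLII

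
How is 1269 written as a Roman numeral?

Convert 1269 to Roman numerals:
  1269 contains 1×1000 (M)
  269 contains 2×100 (CC)
  69 contains 1×50 (L)
  19 contains 1×10 (X)
  9 contains 1×9 (IX)

MCCLXIX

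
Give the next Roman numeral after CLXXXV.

CLXXXV = 185, so the next integer is 185 + 1 = 186

CLXXXVI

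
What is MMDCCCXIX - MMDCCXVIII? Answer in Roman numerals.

MMDCCCXIX = 2819
MMDCCXVIII = 2718
2819 - 2718 = 101

CI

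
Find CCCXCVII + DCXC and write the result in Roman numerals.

CCCXCVII = 397
DCXC = 690
397 + 690 = 1087

MLXXXVII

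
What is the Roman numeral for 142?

Convert 142 to Roman numerals:
  142 contains 1×100 (C)
  42 contains 1×40 (XL)
  2 contains 2×1 (II)

CXLII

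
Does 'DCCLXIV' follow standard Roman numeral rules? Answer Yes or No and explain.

'DCCLXIV': Check the rules: uses only the symbols I, V, X, L, C, D, M; no symbol is repeated more than three times in a row; V, L and D each appear at most once; the only place a smaller symbol precedes a larger one is the allowed subtractive pair IV, the symbol right after such a pair (if any) is smaller than the pair's first symbol, and otherwise the values never increase from left to right. Value: D (500) + C (100) + C (100) + L (50) + X (10) + IV (4) = 764. So it is a valid standard Roman numeral.

Yes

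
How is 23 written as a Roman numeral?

Convert 23 to Roman numerals:
  23 contains 2×10 (XX)
  3 contains 3×1 (III)

XXIII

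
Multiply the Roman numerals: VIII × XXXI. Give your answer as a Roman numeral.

VIII = 8
XXXI = 31
8 × 31 = 248

CCXLVIII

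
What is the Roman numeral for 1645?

Convert 1645 to Roman numerals:
  1645 contains 1×1000 (M)
  645 contains 1×500 (D)
  145 contains 1×100 (C)
  45 contains 1×40 (XL)
  5 contains 1×5 (V)

MDCXLV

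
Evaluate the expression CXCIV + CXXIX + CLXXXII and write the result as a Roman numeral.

CXCIV = 194, CXXIX = 129, CLXXXII = 182
194 + 129 = 323
323 + 182 = 505

DV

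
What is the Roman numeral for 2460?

Convert 2460 to Roman numerals:
  2460 contains 2×1000 (MM)
  460 contains 1×400 (CD)
  60 contains 1×50 (L)
  10 contains 1×10 (X)

MMCDLX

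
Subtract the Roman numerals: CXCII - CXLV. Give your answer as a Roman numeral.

CXCII = 192
CXLV = 145
192 - 145 = 47

XLVII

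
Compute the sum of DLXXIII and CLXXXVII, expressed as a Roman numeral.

DLXXIII = 573
CLXXXVII = 187
573 + 187 = 760

DCCLX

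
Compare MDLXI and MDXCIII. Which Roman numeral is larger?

MDLXI = 1561
MDXCIII = 1593
1593 is larger

MDXCIII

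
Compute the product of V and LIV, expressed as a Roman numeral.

V = 5
LIV = 54
5 × 54 = 270

CCLXX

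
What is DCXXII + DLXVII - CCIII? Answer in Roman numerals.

DCXXII = 622, DLXVII = 567, CCIII = 203
622 + 567 = 1189
1189 - 203 = 986

CMLXXXVI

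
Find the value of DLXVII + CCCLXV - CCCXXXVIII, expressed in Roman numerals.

DLXVII = 567, CCCLXV = 365, CCCXXXVIII = 338
567 + 365 = 932
932 - 338 = 594

DXCIV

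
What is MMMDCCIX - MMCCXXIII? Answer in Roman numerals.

MMMDCCIX = 3709
MMCCXXIII = 2223
3709 - 2223 = 1486

MCDLXXXVI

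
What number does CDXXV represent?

CDXXV: CD=400, X=10, X=10, V=5
400 + 10 + 10 + 5 = 425

425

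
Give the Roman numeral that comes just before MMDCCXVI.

MMDCCXVI = 2716; previous is 2715

MMDCCXV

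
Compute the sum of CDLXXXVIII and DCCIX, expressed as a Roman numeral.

CDLXXXVIII = 488
DCCIX = 709
488 + 709 = 1197

MCXCVII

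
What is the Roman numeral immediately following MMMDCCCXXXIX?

MMMDCCCXXXIX = 3839; next is 3840

MMMDCCCXL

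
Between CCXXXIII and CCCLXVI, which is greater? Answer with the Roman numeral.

CCXXXIII = 233
CCCLXVI = 366
366 is larger

CCCLXVI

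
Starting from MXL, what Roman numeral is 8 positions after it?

MXL = 1040
1040 + 8 = 1048

MXLVIII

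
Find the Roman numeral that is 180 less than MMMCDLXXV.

MMMCDLXXV = 3475
3475 - 180 = 3295

MMMCCXCV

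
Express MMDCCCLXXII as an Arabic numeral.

MMDCCCLXXII: M=1000, M=1000, D=500, C=100, C=100, C=100, L=50, X=10, X=10, I=1, I=1
1000 + 1000 + 500 + 100 + 100 + 100 + 50 + 10 + 10 + 1 + 1 = 2872

2872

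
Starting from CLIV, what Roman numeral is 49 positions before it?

CLIV = 154
154 - 49 = 105

CV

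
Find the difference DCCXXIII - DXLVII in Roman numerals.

DCCXXIII = 723
DXLVII = 547
723 - 547 = 176

CLXXVI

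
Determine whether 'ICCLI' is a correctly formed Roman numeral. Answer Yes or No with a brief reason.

'ICCLI': Invalid subtractive combination: IC

No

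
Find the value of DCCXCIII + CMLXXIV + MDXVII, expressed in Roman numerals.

DCCXCIII = 793, CMLXXIV = 974, MDXVII = 1517
793 + 974 = 1767
1767 + 1517 = 3284

MMMCCLXXXIV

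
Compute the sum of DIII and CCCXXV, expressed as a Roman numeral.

DIII = 503
CCCXXV = 325
503 + 325 = 828

DCCCXXVIII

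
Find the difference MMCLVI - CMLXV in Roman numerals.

MMCLVI = 2156
CMLXV = 965
2156 - 965 = 1191

MCXCI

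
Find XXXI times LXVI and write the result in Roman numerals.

XXXI = 31
LXVI = 66
31 × 66 = 2046

MMXLVI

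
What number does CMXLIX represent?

CMXLIX: CM=900, XL=40, IX=9
900 + 40 + 9 = 949

949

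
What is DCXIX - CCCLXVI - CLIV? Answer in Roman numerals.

DCXIX = 619, CCCLXVI = 366, CLIV = 154
619 - 366 = 253
253 - 154 = 99

XCIX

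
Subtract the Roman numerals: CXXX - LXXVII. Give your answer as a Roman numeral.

CXXX = 130
LXXVII = 77
130 - 77 = 53

LIII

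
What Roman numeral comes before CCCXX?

CCCXX = 320; previous is 319

CCCXIX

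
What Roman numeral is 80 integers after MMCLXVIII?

MMCLXVIII = 2168
2168 + 80 = 2248

MMCCXLVIII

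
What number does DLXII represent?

DLXII: D=500, L=50, X=10, I=1, I=1
500 + 50 + 10 + 1 + 1 = 562

562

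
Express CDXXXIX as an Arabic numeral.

CDXXXIX: CD=400, X=10, X=10, X=10, IX=9
400 + 10 + 10 + 10 + 9 = 439

439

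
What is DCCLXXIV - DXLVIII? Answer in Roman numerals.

DCCLXXIV = 774
DXLVIII = 548
774 - 548 = 226

CCXXVI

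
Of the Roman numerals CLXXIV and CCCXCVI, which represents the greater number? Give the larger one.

CLXXIV = 174
CCCXCVI = 396
396 is larger

CCCXCVI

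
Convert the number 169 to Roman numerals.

Convert 169 to Roman numerals:
  169 contains 1×100 (C)
  69 contains 1×50 (L)
  19 contains 1×10 (X)
  9 contains 1×9 (IX)

CLXIX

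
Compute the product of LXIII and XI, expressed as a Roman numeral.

LXIII = 63
XI = 11
63 × 11 = 693

DCXCIII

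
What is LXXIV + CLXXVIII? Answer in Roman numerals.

LXXIV = 74
CLXXVIII = 178
74 + 178 = 252

CCLII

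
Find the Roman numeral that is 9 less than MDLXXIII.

MDLXXIII = 1573
1573 - 9 = 1564

MDLXIV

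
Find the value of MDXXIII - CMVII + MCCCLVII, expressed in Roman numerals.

MDXXIII = 1523, CMVII = 907, MCCCLVII = 1357
1523 - 907 = 616
616 + 1357 = 1973

MCMLXXIII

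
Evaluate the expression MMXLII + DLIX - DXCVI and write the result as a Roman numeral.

MMXLII = 2042, DLIX = 559, DXCVI = 596
2042 + 559 = 2601
2601 - 596 = 2005

MMV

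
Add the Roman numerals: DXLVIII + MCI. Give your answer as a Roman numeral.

DXLVIII = 548
MCI = 1101
548 + 1101 = 1649

MDCXLIX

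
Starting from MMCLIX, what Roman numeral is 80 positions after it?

MMCLIX = 2159
2159 + 80 = 2239

MMCCXXXIX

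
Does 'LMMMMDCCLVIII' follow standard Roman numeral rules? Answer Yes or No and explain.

'LMMMMDCCLVIII': More than 3 consecutive M's

No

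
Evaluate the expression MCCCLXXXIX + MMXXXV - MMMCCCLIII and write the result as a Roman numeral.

MCCCLXXXIX = 1389, MMXXXV = 2035, MMMCCCLIII = 3353
1389 + 2035 = 3424
3424 - 3353 = 71

LXXI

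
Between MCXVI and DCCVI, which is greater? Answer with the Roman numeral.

MCXVI = 1116
DCCVI = 706
1116 is larger

MCXVI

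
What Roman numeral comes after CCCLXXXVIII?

CCCLXXXVIII = 388, so the next integer is 388 + 1 = 389

CCCLXXXIX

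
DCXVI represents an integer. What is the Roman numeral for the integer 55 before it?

DCXVI = 616
616 - 55 = 561

DLXI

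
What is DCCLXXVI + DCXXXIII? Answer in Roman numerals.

DCCLXXVI = 776
DCXXXIII = 633
776 + 633 = 1409

MCDIX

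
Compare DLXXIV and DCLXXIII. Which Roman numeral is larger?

DLXXIV = 574
DCLXXIII = 673
673 is larger

DCLXXIII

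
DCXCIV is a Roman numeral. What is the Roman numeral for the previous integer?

DCXCIV = 694, so the previous integer is 694 - 1 = 693

DCXCIII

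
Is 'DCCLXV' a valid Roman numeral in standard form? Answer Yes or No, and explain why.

'DCCLXV': Check the rules: uses only the symbols I, V, X, L, C, D, M; no symbol is repeated more than three times in a row; V, L and D each appear at most once; no smaller symbol precedes a larger one (values never increase from left to right). Value: D (500) + C (100) + C (100) + L (50) + X (10) + V (5) = 765. So it is a valid standard Roman numeral.

Yes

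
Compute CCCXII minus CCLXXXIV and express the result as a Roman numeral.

CCCXII = 312
CCLXXXIV = 284
312 - 284 = 28

XXVIII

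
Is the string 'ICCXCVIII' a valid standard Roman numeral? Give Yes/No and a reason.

'ICCXCVIII': Invalid subtractive combination: IC

No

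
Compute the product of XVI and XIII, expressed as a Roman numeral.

XVI = 16
XIII = 13
16 × 13 = 208

CCVIII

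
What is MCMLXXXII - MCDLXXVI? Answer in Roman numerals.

MCMLXXXII = 1982
MCDLXXVI = 1476
1982 - 1476 = 506

DVI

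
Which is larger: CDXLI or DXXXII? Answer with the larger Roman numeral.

CDXLI = 441
DXXXII = 532
532 is larger

DXXXII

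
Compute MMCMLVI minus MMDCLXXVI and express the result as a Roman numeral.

MMCMLVI = 2956
MMDCLXXVI = 2676
2956 - 2676 = 280

CCLXXX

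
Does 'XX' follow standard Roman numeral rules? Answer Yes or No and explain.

'XX': Check the rules: uses only the symbols I, V, X, L, C, D, M; no symbol is repeated more than three times in a row; V, L and D each appear at most once; no smaller symbol precedes a larger one (values never increase from left to right). Value: X (10) + X (10) = 20. So it is a valid standard Roman numeral.

Yes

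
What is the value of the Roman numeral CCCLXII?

CCCLXII: C=100, C=100, C=100, L=50, X=10, I=1, I=1
100 + 100 + 100 + 50 + 10 + 1 + 1 = 362

362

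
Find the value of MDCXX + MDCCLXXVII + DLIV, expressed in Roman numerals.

MDCXX = 1620, MDCCLXXVII = 1777, DLIV = 554
1620 + 1777 = 3397
3397 + 554 = 3951

MMMCMLI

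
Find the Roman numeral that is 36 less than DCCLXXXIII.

DCCLXXXIII = 783
783 - 36 = 747

DCCXLVII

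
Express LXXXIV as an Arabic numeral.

LXXXIV: L=50, X=10, X=10, X=10, IV=4
50 + 10 + 10 + 10 + 4 = 84

84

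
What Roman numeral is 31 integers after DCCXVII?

DCCXVII = 717
717 + 31 = 748

DCCXLVIII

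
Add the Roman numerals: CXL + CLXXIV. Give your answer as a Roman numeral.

CXL = 140
CLXXIV = 174
140 + 174 = 314

CCCXIV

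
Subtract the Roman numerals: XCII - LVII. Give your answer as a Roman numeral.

XCII = 92
LVII = 57
92 - 57 = 35

XXXV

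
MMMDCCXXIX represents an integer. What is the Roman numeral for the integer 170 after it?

MMMDCCXXIX = 3729
3729 + 170 = 3899

MMMDCCCXCIX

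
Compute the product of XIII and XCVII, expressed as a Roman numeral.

XIII = 13
XCVII = 97
13 × 97 = 1261

MCCLXI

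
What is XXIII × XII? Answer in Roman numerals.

XXIII = 23
XII = 12
23 × 12 = 276

CCLXXVI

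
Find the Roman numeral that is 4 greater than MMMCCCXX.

MMMCCCXX = 3320
3320 + 4 = 3324

MMMCCCXXIV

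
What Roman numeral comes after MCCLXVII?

MCCLXVII = 1267; next is 1268

MCCLXVIII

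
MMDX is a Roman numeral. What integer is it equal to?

MMDX: M=1000, M=1000, D=500, X=10
1000 + 1000 + 500 + 10 = 2510

2510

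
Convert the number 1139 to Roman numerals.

Convert 1139 to Roman numerals:
  1139 contains 1×1000 (M)
  139 contains 1×100 (C)
  39 contains 3×10 (XXX)
  9 contains 1×9 (IX)

MCXXXIX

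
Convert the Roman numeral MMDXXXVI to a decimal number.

MMDXXXVI: M=1000, M=1000, D=500, X=10, X=10, X=10, V=5, I=1
1000 + 1000 + 500 + 10 + 10 + 10 + 5 + 1 = 2536

2536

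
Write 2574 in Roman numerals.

Convert 2574 to Roman numerals:
  2574 contains 2×1000 (MM)
  574 contains 1×500 (D)
  74 contains 1×50 (L)
  24 contains 2×10 (XX)
  4 contains 1×4 (IV)

MMDLXXIV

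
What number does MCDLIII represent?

MCDLIII: M=1000, CD=400, L=50, I=1, I=1, I=1
1000 + 400 + 50 + 1 + 1 + 1 = 1453

1453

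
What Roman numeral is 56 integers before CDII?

CDII = 402
402 - 56 = 346

CCCXLVI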